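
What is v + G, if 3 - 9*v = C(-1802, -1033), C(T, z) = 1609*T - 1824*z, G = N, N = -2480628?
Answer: -21310423/9 ≈ -2.3678e+6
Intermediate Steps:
G = -2480628
C(T, z) = -1824*z + 1609*T
v = 1015229/9 (v = ⅓ - (-1824*(-1033) + 1609*(-1802))/9 = ⅓ - (1884192 - 2899418)/9 = ⅓ - ⅑*(-1015226) = ⅓ + 1015226/9 = 1015229/9 ≈ 1.1280e+5)
v + G = 1015229/9 - 2480628 = -21310423/9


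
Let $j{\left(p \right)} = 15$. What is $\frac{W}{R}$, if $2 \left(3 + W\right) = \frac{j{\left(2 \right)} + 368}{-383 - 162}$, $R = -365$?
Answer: $\frac{3653}{397850} \approx 0.0091819$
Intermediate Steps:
$W = - \frac{3653}{1090}$ ($W = -3 + \frac{\left(15 + 368\right) \frac{1}{-383 - 162}}{2} = -3 + \frac{383 \frac{1}{-545}}{2} = -3 + \frac{383 \left(- \frac{1}{545}\right)}{2} = -3 + \frac{1}{2} \left(- \frac{383}{545}\right) = -3 - \frac{383}{1090} = - \frac{3653}{1090} \approx -3.3514$)
$\frac{W}{R} = - \frac{3653}{1090 \left(-365\right)} = \left(- \frac{3653}{1090}\right) \left(- \frac{1}{365}\right) = \frac{3653}{397850}$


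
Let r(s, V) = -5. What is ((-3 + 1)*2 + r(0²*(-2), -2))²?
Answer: 81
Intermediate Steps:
((-3 + 1)*2 + r(0²*(-2), -2))² = ((-3 + 1)*2 - 5)² = (-2*2 - 5)² = (-4 - 5)² = (-9)² = 81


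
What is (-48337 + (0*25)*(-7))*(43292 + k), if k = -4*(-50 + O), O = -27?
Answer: -2107493200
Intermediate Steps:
k = 308 (k = -4*(-50 - 27) = -4*(-77) = 308)
(-48337 + (0*25)*(-7))*(43292 + k) = (-48337 + (0*25)*(-7))*(43292 + 308) = (-48337 + 0*(-7))*43600 = (-48337 + 0)*43600 = -48337*43600 = -2107493200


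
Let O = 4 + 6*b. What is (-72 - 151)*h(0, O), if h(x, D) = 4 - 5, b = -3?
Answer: 223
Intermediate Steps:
O = -14 (O = 4 + 6*(-3) = 4 - 18 = -14)
h(x, D) = -1
(-72 - 151)*h(0, O) = (-72 - 151)*(-1) = -223*(-1) = 223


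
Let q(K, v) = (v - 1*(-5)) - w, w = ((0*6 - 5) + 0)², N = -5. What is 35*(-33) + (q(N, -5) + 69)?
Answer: -1111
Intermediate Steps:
w = 25 (w = ((0 - 5) + 0)² = (-5 + 0)² = (-5)² = 25)
q(K, v) = -20 + v (q(K, v) = (v - 1*(-5)) - 1*25 = (v + 5) - 25 = (5 + v) - 25 = -20 + v)
35*(-33) + (q(N, -5) + 69) = 35*(-33) + ((-20 - 5) + 69) = -1155 + (-25 + 69) = -1155 + 44 = -1111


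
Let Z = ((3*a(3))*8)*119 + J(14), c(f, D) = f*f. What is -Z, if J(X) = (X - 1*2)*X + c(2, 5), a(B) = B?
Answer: -8740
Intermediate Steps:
c(f, D) = f²
J(X) = 4 + X*(-2 + X) (J(X) = (X - 1*2)*X + 2² = (X - 2)*X + 4 = (-2 + X)*X + 4 = X*(-2 + X) + 4 = 4 + X*(-2 + X))
Z = 8740 (Z = ((3*3)*8)*119 + (4 + 14² - 2*14) = (9*8)*119 + (4 + 196 - 28) = 72*119 + 172 = 8568 + 172 = 8740)
-Z = -1*8740 = -8740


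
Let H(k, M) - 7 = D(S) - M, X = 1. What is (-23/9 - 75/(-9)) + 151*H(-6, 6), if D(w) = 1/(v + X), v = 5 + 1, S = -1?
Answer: 11236/63 ≈ 178.35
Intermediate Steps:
v = 6
D(w) = ⅐ (D(w) = 1/(6 + 1) = 1/7 = ⅐)
H(k, M) = 50/7 - M (H(k, M) = 7 + (⅐ - M) = 50/7 - M)
(-23/9 - 75/(-9)) + 151*H(-6, 6) = (-23/9 - 75/(-9)) + 151*(50/7 - 1*6) = (-23*⅑ - 75*(-⅑)) + 151*(50/7 - 6) = (-23/9 + 25/3) + 151*(8/7) = 52/9 + 1208/7 = 11236/63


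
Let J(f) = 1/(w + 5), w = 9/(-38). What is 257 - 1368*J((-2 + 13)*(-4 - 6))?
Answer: -5467/181 ≈ -30.204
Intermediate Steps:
w = -9/38 (w = 9*(-1/38) = -9/38 ≈ -0.23684)
J(f) = 38/181 (J(f) = 1/(-9/38 + 5) = 1/(181/38) = 38/181)
257 - 1368*J((-2 + 13)*(-4 - 6)) = 257 - 1368*38/181 = 257 - 51984/181 = -5467/181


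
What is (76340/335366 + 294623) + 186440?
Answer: 80666125199/167683 ≈ 4.8106e+5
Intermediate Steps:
(76340/335366 + 294623) + 186440 = (76340*(1/335366) + 294623) + 186440 = (38170/167683 + 294623) + 186440 = 49403306679/167683 + 186440 = 80666125199/167683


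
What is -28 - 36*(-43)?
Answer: 1520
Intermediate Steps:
-28 - 36*(-43) = -28 + 1548 = 1520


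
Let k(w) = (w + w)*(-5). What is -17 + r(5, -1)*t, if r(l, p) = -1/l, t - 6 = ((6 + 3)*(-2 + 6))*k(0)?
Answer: -91/5 ≈ -18.200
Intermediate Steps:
k(w) = -10*w (k(w) = (2*w)*(-5) = -10*w)
t = 6 (t = 6 + ((6 + 3)*(-2 + 6))*(-10*0) = 6 + (9*4)*0 = 6 + 36*0 = 6 + 0 = 6)
-17 + r(5, -1)*t = -17 - 1/5*6 = -17 - 6/5 = -91/5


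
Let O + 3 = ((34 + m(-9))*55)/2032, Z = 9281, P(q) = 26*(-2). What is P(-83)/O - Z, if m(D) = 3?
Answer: -37584477/4061 ≈ -9255.0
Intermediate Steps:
P(q) = -52
O = -4061/2032 (O = -3 + ((34 + 3)*55)/2032 = -3 + (37*55)*(1/2032) = -3 + 2035*(1/2032) = -3 + 2035/2032 = -4061/2032 ≈ -1.9985)
P(-83)/O - Z = -52/(-4061/2032) - 1*9281 = -52*(-2032/4061) - 9281 = 105664/4061 - 9281 = -37584477/4061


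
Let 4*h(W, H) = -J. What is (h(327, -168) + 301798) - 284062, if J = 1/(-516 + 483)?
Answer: 2341153/132 ≈ 17736.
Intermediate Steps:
J = -1/33 (J = 1/(-33) = -1/33 ≈ -0.030303)
h(W, H) = 1/132 (h(W, H) = (-1*(-1/33))/4 = (¼)*(1/33) = 1/132)
(h(327, -168) + 301798) - 284062 = (1/132 + 301798) - 284062 = 39837337/132 - 284062 = 2341153/132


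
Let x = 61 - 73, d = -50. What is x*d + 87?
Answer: 687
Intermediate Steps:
x = -12
x*d + 87 = -12*(-50) + 87 = 600 + 87 = 687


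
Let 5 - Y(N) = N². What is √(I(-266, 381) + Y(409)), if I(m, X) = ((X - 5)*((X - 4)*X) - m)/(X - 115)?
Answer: √632572073/133 ≈ 189.11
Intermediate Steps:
Y(N) = 5 - N²
I(m, X) = (-m + X*(-5 + X)*(-4 + X))/(-115 + X) (I(m, X) = ((-5 + X)*((-4 + X)*X) - m)/(-115 + X) = ((-5 + X)*(X*(-4 + X)) - m)/(-115 + X) = (X*(-5 + X)*(-4 + X) - m)/(-115 + X) = (-m + X*(-5 + X)*(-4 + X))/(-115 + X))
√(I(-266, 381) + Y(409)) = √((381³ - 1*(-266) - 9*381² + 20*381)/(-115 + 381) + (5 - 1*409²)) = √((55306341 + 266 - 9*145161 + 7620)/266 + (5 - 1*167281)) = √((55306341 + 266 - 1306449 + 7620)/266 + (5 - 167281)) = √((1/266)*54007778 - 167276) = √(27003889/133 - 167276) = √(4756181/133) = √632572073/133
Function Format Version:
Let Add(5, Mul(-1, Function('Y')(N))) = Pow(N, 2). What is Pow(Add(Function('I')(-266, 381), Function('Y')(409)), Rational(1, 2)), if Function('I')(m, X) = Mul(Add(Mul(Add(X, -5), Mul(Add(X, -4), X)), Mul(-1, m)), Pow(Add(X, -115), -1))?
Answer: Mul(Rational(1, 133), Pow(632572073, Rational(1, 2))) ≈ 189.11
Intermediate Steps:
Function('Y')(N) = Add(5, Mul(-1, Pow(N, 2)))
Function('I')(m, X) = Mul(Pow(Add(-115, X), -1), Add(Mul(-1, m), Mul(X, Add(-5, X), Add(-4, X)))) (Function('I')(m, X) = Mul(Add(Mul(Add(-5, X), Mul(Add(-4, X), X)), Mul(-1, m)), Pow(Add(-115, X), -1)) = Mul(Add(Mul(Add(-5, X), Mul(X, Add(-4, X))), Mul(-1, m)), Pow(Add(-115, X), -1)) = Mul(Add(Mul(X, Add(-5, X), Add(-4, X)), Mul(-1, m)), Pow(Add(-115, X), -1)) = Mul(Add(Mul(-1, m), Mul(X, Add(-5, X), Add(-4, X))), Pow(Add(-115, X), -1)) = Mul(Pow(Add(-115, X), -1), Add(Mul(-1, m), Mul(X, Add(-5, X), Add(-4, X)))))
Pow(Add(Function('I')(-266, 381), Function('Y')(409)), Rational(1, 2)) = Pow(Add(Mul(Pow(Add(-115, 381), -1), Add(Pow(381, 3), Mul(-1, -266), Mul(-9, Pow(381, 2)), Mul(20, 381))), Add(5, Mul(-1, Pow(409, 2)))), Rational(1, 2)) = Pow(Add(Mul(Pow(266, -1), Add(55306341, 266, Mul(-9, 145161), 7620)), Add(5, Mul(-1, 167281))), Rational(1, 2)) = Pow(Add(Mul(Rational(1, 266), Add(55306341, 266, -1306449, 7620)), Add(5, -167281)), Rational(1, 2)) = Pow(Add(Mul(Rational(1, 266), 54007778), -167276), Rational(1, 2)) = Pow(Add(Rational(27003889, 133), -167276), Rational(1, 2)) = Pow(Rational(4756181, 133), Rational(1, 2)) = Mul(Rational(1, 133), Pow(632572073, Rational(1, 2)))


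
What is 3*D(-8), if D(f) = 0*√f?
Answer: 0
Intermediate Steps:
D(f) = 0
3*D(-8) = 3*0 = 0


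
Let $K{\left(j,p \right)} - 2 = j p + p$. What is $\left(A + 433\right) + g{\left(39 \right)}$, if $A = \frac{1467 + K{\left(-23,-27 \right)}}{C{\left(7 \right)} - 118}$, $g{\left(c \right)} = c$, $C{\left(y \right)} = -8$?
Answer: $\frac{57409}{126} \approx 455.63$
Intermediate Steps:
$K{\left(j,p \right)} = 2 + p + j p$ ($K{\left(j,p \right)} = 2 + \left(j p + p\right) = 2 + \left(p + j p\right) = 2 + p + j p$)
$A = - \frac{2063}{126}$ ($A = \frac{1467 - -596}{-8 - 118} = \frac{1467 + \left(2 - 27 + 621\right)}{-126} = \left(1467 + 596\right) \left(- \frac{1}{126}\right) = 2063 \left(- \frac{1}{126}\right) = - \frac{2063}{126} \approx -16.373$)
$\left(A + 433\right) + g{\left(39 \right)} = \left(- \frac{2063}{126} + 433\right) + 39 = \frac{52495}{126} + 39 = \frac{57409}{126}$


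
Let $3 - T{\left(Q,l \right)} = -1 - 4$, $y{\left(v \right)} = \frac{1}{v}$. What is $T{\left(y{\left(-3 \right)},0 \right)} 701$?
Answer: $5608$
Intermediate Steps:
$T{\left(Q,l \right)} = 8$ ($T{\left(Q,l \right)} = 3 - \left(-1 - 4\right) = 3 - -5 = 3 + 5 = 8$)
$T{\left(y{\left(-3 \right)},0 \right)} 701 = 8 \cdot 701 = 5608$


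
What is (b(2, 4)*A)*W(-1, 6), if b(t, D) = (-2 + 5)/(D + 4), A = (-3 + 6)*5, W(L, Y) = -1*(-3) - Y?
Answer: -135/8 ≈ -16.875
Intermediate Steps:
W(L, Y) = 3 - Y
A = 15 (A = 3*5 = 15)
b(t, D) = 3/(4 + D)
(b(2, 4)*A)*W(-1, 6) = ((3/(4 + 4))*15)*(3 - 1*6) = ((3/8)*15)*(3 - 6) = ((3*(1/8))*15)*(-3) = ((3/8)*15)*(-3) = (45/8)*(-3) = -135/8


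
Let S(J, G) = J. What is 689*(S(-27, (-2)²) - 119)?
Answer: -100594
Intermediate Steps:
689*(S(-27, (-2)²) - 119) = 689*(-27 - 119) = 689*(-146) = -100594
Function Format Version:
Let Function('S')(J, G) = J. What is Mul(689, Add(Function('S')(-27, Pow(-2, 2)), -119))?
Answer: -100594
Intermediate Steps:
Mul(689, Add(Function('S')(-27, Pow(-2, 2)), -119)) = Mul(689, Add(-27, -119)) = Mul(689, -146) = -100594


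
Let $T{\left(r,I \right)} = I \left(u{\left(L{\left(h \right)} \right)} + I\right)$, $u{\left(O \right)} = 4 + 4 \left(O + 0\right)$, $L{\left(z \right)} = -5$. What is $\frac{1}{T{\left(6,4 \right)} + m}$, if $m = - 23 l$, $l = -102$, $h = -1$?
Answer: $\frac{1}{2298} \approx 0.00043516$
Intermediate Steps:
$m = 2346$ ($m = \left(-23\right) \left(-102\right) = 2346$)
$u{\left(O \right)} = 4 + 4 O$
$T{\left(r,I \right)} = I \left(-16 + I\right)$ ($T{\left(r,I \right)} = I \left(\left(4 + 4 \left(-5\right)\right) + I\right) = I \left(\left(4 - 20\right) + I\right) = I \left(-16 + I\right)$)
$\frac{1}{T{\left(6,4 \right)} + m} = \frac{1}{4 \left(-16 + 4\right) + 2346} = \frac{1}{4 \left(-12\right) + 2346} = \frac{1}{-48 + 2346} = \frac{1}{2298}$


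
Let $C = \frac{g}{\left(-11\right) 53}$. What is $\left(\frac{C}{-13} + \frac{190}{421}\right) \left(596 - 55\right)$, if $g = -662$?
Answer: $\frac{628267628}{3190759} \approx 196.9$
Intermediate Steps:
$C = \frac{662}{583}$ ($C = - \frac{662}{\left(-11\right) 53} = - \frac{662}{-583} = \left(-662\right) \left(- \frac{1}{583}\right) = \frac{662}{583} \approx 1.1355$)
$\left(\frac{C}{-13} + \frac{190}{421}\right) \left(596 - 55\right) = \left(\frac{662}{583 \left(-13\right)} + \frac{190}{421}\right) \left(596 - 55\right) = \left(\frac{662}{583} \left(- \frac{1}{13}\right) + 190 \cdot \frac{1}{421}\right) \left(596 - 55\right) = \left(- \frac{662}{7579} + \frac{190}{421}\right) \left(596 - 55\right) = \frac{1161308}{3190759} \cdot 541 = \frac{628267628}{3190759}$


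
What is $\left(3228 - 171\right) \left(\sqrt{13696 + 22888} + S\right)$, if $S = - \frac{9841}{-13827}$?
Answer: $\frac{10027979}{4609} + 6114 \sqrt{9146} \approx 5.8689 \cdot 10^{5}$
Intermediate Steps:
$S = \frac{9841}{13827}$ ($S = \left(-9841\right) \left(- \frac{1}{13827}\right) = \frac{9841}{13827} \approx 0.71172$)
$\left(3228 - 171\right) \left(\sqrt{13696 + 22888} + S\right) = \left(3228 - 171\right) \left(\sqrt{13696 + 22888} + \frac{9841}{13827}\right) = 3057 \left(\sqrt{36584} + \frac{9841}{13827}\right) = 3057 \left(2 \sqrt{9146} + \frac{9841}{13827}\right) = 3057 \left(\frac{9841}{13827} + 2 \sqrt{9146}\right) = \frac{10027979}{4609} + 6114 \sqrt{9146}$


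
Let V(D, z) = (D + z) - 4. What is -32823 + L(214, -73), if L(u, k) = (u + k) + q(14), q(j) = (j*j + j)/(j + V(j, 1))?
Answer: -163368/5 ≈ -32674.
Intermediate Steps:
V(D, z) = -4 + D + z
q(j) = (j + j**2)/(-3 + 2*j) (q(j) = (j*j + j)/(j + (-4 + j + 1)) = (j**2 + j)/(j + (-3 + j)) = (j + j**2)/(-3 + 2*j))
L(u, k) = 42/5 + k + u (L(u, k) = (u + k) + 14*(1 + 14)/(-3 + 2*14) = (k + u) + 14*15/(-3 + 28) = (k + u) + 14*15/25 = (k + u) + 14*(1/25)*15 = (k + u) + 42/5 = 42/5 + k + u)
-32823 + L(214, -73) = -32823 + (42/5 - 73 + 214) = -32823 + 747/5 = -163368/5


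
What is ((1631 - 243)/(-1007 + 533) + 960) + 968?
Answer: 456242/237 ≈ 1925.1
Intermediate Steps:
((1631 - 243)/(-1007 + 533) + 960) + 968 = (1388/(-474) + 960) + 968 = (1388*(-1/474) + 960) + 968 = (-694/237 + 960) + 968 = 226826/237 + 968 = 456242/237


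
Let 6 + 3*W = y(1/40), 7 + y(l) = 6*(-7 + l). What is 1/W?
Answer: -60/1097 ≈ -0.054695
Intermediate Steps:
y(l) = -49 + 6*l (y(l) = -7 + 6*(-7 + l) = -7 + (-42 + 6*l) = -49 + 6*l)
W = -1097/60 (W = -2 + (-49 + 6/40)/3 = -2 + (-49 + 6*(1/40))/3 = -2 + (-49 + 3/20)/3 = -2 + (⅓)*(-977/20) = -2 - 977/60 = -1097/60 ≈ -18.283)
1/W = 1/(-1097/60) = -60/1097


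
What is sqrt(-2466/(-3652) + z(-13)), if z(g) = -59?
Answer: I*sqrt(194470826)/1826 ≈ 7.6371*I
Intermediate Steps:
sqrt(-2466/(-3652) + z(-13)) = sqrt(-2466/(-3652) - 59) = sqrt(-2466*(-1/3652) - 59) = sqrt(1233/1826 - 59) = sqrt(-106501/1826) = I*sqrt(194470826)/1826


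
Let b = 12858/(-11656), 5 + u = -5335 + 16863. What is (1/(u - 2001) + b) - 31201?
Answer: -865768122263/27747108 ≈ -31202.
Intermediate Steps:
u = 11523 (u = -5 + (-5335 + 16863) = -5 + 11528 = 11523)
b = -6429/5828 (b = 12858*(-1/11656) = -6429/5828 ≈ -1.1031)
(1/(u - 2001) + b) - 31201 = (1/(11523 - 2001) - 6429/5828) - 31201 = (1/9522 - 6429/5828) - 31201 = -30605555/27747108 - 31201 = -865768122263/27747108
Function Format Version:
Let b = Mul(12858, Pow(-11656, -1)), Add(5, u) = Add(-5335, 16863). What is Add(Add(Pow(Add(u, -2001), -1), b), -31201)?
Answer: Rational(-865768122263, 27747108) ≈ -31202.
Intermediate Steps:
u = 11523 (u = Add(-5, Add(-5335, 16863)) = Add(-5, 11528) = 11523)
b = Rational(-6429, 5828) (b = Mul(12858, Rational(-1, 11656)) = Rational(-6429, 5828) ≈ -1.1031)
Add(Add(Pow(Add(u, -2001), -1), b), -31201) = Add(Add(Pow(Add(11523, -2001), -1), Rational(-6429, 5828)), -31201) = Add(Add(Pow(9522, -1), Rational(-6429, 5828)), -31201) = Add(Add(Rational(1, 9522), Rational(-6429, 5828)), -31201) = Add(Rational(-30605555, 27747108), -31201) = Rational(-865768122263, 27747108)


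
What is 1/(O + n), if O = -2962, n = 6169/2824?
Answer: -2824/8358519 ≈ -0.00033786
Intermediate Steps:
n = 6169/2824 (n = 6169*(1/2824) = 6169/2824 ≈ 2.1845)
1/(O + n) = 1/(-2962 + 6169/2824) = 1/(-8358519/2824) = -2824/8358519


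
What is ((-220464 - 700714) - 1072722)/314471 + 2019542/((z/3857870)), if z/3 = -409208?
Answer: -3901412493347855/614732718 ≈ -6.3465e+6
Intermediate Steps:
z = -1227624 (z = 3*(-409208) = -1227624)
((-220464 - 700714) - 1072722)/314471 + 2019542/((z/3857870)) = ((-220464 - 700714) - 1072722)/314471 + 2019542/((-1227624/3857870)) = (-921178 - 1072722)*(1/314471) + 2019542/((-1227624*1/3857870)) = -1993900*1/314471 + 2019542/(-613812/1928935) = -12700/2003 + 2019542*(-1928935/613812) = -12700/2003 - 1947782623885/306906 = -3901412493347855/614732718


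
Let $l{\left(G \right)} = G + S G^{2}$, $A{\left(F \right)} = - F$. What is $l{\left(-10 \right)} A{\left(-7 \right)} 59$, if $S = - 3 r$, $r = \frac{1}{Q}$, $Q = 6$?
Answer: $-24780$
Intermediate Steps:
$r = \frac{1}{6} \approx 0.16667$
$S = - \frac{1}{2}$ ($S = \left(-3\right) \frac{1}{6} = - \frac{1}{2} \approx -0.5$)
$l{\left(G \right)} = G - \frac{G^{2}}{2}$
$l{\left(-10 \right)} A{\left(-7 \right)} 59 = \frac{1}{2} \left(-10\right) \left(2 - -10\right) \left(\left(-1\right) \left(-7\right)\right) 59 = \frac{1}{2} \left(-10\right) \left(2 + 10\right) 7 \cdot 59 = \frac{1}{2} \left(-10\right) 12 \cdot 7 \cdot 59 = \left(-60\right) 7 \cdot 59 = \left(-420\right) 59 = -24780$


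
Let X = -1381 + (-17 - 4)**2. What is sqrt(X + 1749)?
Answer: sqrt(809) ≈ 28.443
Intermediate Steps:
X = -940 (X = -1381 + (-21)**2 = -1381 + 441 = -940)
sqrt(X + 1749) = sqrt(-940 + 1749) = sqrt(809)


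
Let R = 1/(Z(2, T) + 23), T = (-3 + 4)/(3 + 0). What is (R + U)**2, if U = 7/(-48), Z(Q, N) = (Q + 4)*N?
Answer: 16129/1440000 ≈ 0.011201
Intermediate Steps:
T = 1/3 ≈ 0.33333
Z(Q, N) = N*(4 + Q) (Z(Q, N) = (4 + Q)*N = N*(4 + Q))
R = 1/25 (R = 1/((4 + 2)/3 + 23) = 1/((1/3)*6 + 23) = 1/(2 + 23) = 1/25 ≈ 0.040000)
U = -7/48 (U = 7*(-1/48) = -7/48 ≈ -0.14583)
(R + U)**2 = (1/25 - 7/48)**2 = (-127/1200)**2 = 16129/1440000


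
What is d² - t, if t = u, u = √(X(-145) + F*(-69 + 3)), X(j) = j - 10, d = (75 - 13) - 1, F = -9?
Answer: 3721 - √439 ≈ 3700.0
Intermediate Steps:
d = 61 (d = 62 - 1 = 61)
X(j) = -10 + j
u = √439 (u = √((-10 - 145) - 9*(-69 + 3)) = √(-155 - 9*(-66)) = √(-155 + 594) = √439 ≈ 20.952)
t = √439 ≈ 20.952
d² - t = 61² - √439 = 3721 - √439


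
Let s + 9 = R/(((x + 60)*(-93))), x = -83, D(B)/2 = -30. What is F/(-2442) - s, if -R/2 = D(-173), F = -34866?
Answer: 6738682/290191 ≈ 23.222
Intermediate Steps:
D(B) = -60 (D(B) = 2*(-30) = -60)
R = 120 (R = -2*(-60) = 120)
s = -6377/713 (s = -9 + 120/(((-83 + 60)*(-93))) = -9 + 120/((-23*(-93))) = -9 + 120/2139 = -9 + 120*(1/2139) = -9 + 40/713 = -6377/713 ≈ -8.9439)
F/(-2442) - s = -34866/(-2442) - 1*(-6377/713) = -34866*(-1/2442) + 6377/713 = 5811/407 + 6377/713 = 6738682/290191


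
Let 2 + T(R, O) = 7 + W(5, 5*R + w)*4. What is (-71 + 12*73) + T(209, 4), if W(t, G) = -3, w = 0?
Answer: 798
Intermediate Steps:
T(R, O) = -7 (T(R, O) = -2 + (7 - 3*4) = -2 + (7 - 12) = -2 - 5 = -7)
(-71 + 12*73) + T(209, 4) = (-71 + 12*73) - 7 = (-71 + 876) - 7 = 805 - 7 = 798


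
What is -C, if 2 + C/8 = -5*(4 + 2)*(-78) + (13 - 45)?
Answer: -18448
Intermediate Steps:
C = 18448 (C = -16 + 8*(-5*(4 + 2)*(-78) + (13 - 45)) = -16 + 8*(-5*6*(-78) - 32) = -16 + 8*(-30*(-78) - 32) = -16 + 8*(2340 - 32) = -16 + 8*2308 = -16 + 18464 = 18448)
-C = -1*18448 = -18448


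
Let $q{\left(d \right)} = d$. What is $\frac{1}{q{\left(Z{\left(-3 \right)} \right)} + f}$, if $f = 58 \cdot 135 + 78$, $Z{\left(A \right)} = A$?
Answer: $\frac{1}{7905} \approx 0.0001265$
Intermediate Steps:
$f = 7908$ ($f = 7830 + 78 = 7908$)
$\frac{1}{q{\left(Z{\left(-3 \right)} \right)} + f} = \frac{1}{-3 + 7908} = \frac{1}{7905}$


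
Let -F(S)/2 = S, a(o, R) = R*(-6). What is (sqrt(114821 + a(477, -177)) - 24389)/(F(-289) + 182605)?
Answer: -24389/183183 + sqrt(115883)/183183 ≈ -0.13128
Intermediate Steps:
a(o, R) = -6*R
F(S) = -2*S
(sqrt(114821 + a(477, -177)) - 24389)/(F(-289) + 182605) = (sqrt(114821 - 6*(-177)) - 24389)/(-2*(-289) + 182605) = (sqrt(114821 + 1062) - 24389)/(578 + 182605) = (sqrt(115883) - 24389)/183183 = (-24389 + sqrt(115883))*(1/183183) = -24389/183183 + sqrt(115883)/183183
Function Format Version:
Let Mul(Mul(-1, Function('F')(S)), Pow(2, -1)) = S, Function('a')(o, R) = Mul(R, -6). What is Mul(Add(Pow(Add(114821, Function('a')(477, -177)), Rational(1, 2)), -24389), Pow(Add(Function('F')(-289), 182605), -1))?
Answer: Add(Rational(-24389, 183183), Mul(Rational(1, 183183), Pow(115883, Rational(1, 2)))) ≈ -0.13128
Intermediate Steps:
Function('a')(o, R) = Mul(-6, R)
Function('F')(S) = Mul(-2, S)
Mul(Add(Pow(Add(114821, Function('a')(477, -177)), Rational(1, 2)), -24389), Pow(Add(Function('F')(-289), 182605), -1)) = Mul(Add(Pow(Add(114821, Mul(-6, -177)), Rational(1, 2)), -24389), Pow(Add(Mul(-2, -289), 182605), -1)) = Mul(Add(Pow(Add(114821, 1062), Rational(1, 2)), -24389), Pow(Add(578, 182605), -1)) = Mul(Add(Pow(115883, Rational(1, 2)), -24389), Pow(183183, -1)) = Mul(Add(-24389, Pow(115883, Rational(1, 2))), Rational(1, 183183)) = Add(Rational(-24389, 183183), Mul(Rational(1, 183183), Pow(115883, Rational(1, 2))))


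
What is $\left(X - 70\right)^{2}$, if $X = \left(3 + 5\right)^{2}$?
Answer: $36$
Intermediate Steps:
$X = 64$ ($X = 8^{2} = 64$)
$\left(X - 70\right)^{2} = \left(64 - 70\right)^{2} = \left(-6\right)^{2} = 36$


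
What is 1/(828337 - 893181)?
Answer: -1/64844 ≈ -1.5422e-5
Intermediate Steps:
1/(828337 - 893181) = 1/(-64844) = -1/64844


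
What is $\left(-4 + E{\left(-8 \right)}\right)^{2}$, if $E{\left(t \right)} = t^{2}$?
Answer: $3600$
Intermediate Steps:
$\left(-4 + E{\left(-8 \right)}\right)^{2} = \left(-4 + \left(-8\right)^{2}\right)^{2} = \left(-4 + 64\right)^{2} = 60^{2} = 3600$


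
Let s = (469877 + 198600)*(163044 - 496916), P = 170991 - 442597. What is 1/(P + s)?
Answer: -1/223186024550 ≈ -4.4806e-12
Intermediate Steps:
P = -271606
s = -223185752944 (s = 668477*(-333872) = -223185752944)
1/(P + s) = 1/(-271606 - 223185752944) = 1/(-223186024550) = -1/223186024550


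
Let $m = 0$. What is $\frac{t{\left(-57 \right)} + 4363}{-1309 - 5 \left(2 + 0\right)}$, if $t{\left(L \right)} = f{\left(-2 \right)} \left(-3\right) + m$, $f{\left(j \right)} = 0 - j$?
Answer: $- \frac{4357}{1319} \approx -3.3033$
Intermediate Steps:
$f{\left(j \right)} = - j$
$t{\left(L \right)} = -6$ ($t{\left(L \right)} = \left(-1\right) \left(-2\right) \left(-3\right) + 0 = 2 \left(-3\right) + 0 = -6 + 0 = -6$)
$\frac{t{\left(-57 \right)} + 4363}{-1309 - 5 \left(2 + 0\right)} = \frac{-6 + 4363}{-1309 - 5 \left(2 + 0\right)} = \frac{4357}{-1309 - 10} = \frac{4357}{-1319} = 4357 \left(- \frac{1}{1319}\right) = - \frac{4357}{1319}$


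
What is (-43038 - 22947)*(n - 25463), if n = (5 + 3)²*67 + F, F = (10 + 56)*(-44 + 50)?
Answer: 1371102315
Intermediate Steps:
F = 396 (F = 66*6 = 396)
n = 4684 (n = (5 + 3)²*67 + 396 = 8²*67 + 396 = 64*67 + 396 = 4288 + 396 = 4684)
(-43038 - 22947)*(n - 25463) = (-43038 - 22947)*(4684 - 25463) = -65985*(-20779) = 1371102315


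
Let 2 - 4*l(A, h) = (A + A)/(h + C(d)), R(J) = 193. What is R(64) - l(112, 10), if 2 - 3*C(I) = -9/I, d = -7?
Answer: 85127/430 ≈ 197.97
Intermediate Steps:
C(I) = 2/3 + 3/I (C(I) = 2/3 - (-3)/I = 2/3 + 3/I)
l(A, h) = 1/2 - A/(2*(5/21 + h)) (l(A, h) = 1/2 - (A + A)/(4*(h + (2/3 + 3/(-7)))) = 1/2 - 2*A/(4*(h + (2/3 + 3*(-1/7)))) = 1/2 - 2*A/(4*(h + (2/3 - 3/7))) = 1/2 - 2*A/(4*(h + 5/21)) = 1/2 - 2*A/(4*(5/21 + h)) = 1/2 - A/(2*(5/21 + h)))
R(64) - l(112, 10) = 193 - (5 - 21*112 + 21*10)/(2*(5 + 21*10)) = 193 - (5 - 2352 + 210)/(2*(5 + 210)) = 193 - (-2137)/(2*215) = 193 - 1*(-2137/430) = 193 + 2137/430 = 85127/430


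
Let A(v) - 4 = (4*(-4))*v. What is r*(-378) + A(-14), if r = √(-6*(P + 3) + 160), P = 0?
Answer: 228 - 378*√142 ≈ -4276.4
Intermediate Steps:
A(v) = 4 - 16*v (A(v) = 4 + (4*(-4))*v = 4 - 16*v)
r = √142 (r = √(-6*(0 + 3) + 160) = √(-6*3 + 160) = √(-18 + 160) = √142 ≈ 11.916)
r*(-378) + A(-14) = √142*(-378) + (4 - 16*(-14)) = -378*√142 + (4 + 224) = -378*√142 + 228 = 228 - 378*√142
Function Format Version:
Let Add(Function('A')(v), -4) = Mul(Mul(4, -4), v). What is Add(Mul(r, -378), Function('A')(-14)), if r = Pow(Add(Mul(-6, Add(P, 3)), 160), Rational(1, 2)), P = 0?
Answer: Add(228, Mul(-378, Pow(142, Rational(1, 2)))) ≈ -4276.4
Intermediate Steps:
Function('A')(v) = Add(4, Mul(-16, v)) (Function('A')(v) = Add(4, Mul(Mul(4, -4), v)) = Add(4, Mul(-16, v)))
r = Pow(142, Rational(1, 2)) (r = Pow(Add(Mul(-6, Add(0, 3)), 160), Rational(1, 2)) = Pow(Add(Mul(-6, 3), 160), Rational(1, 2)) = Pow(Add(-18, 160), Rational(1, 2)) = Pow(142, Rational(1, 2)) ≈ 11.916)
Add(Mul(r, -378), Function('A')(-14)) = Add(Mul(Pow(142, Rational(1, 2)), -378), Add(4, Mul(-16, -14))) = Add(Mul(-378, Pow(142, Rational(1, 2))), Add(4, 224)) = Add(Mul(-378, Pow(142, Rational(1, 2))), 228) = Add(228, Mul(-378, Pow(142, Rational(1, 2))))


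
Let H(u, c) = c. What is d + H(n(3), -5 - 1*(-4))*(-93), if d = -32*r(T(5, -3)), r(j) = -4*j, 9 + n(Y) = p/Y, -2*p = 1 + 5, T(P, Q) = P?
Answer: 733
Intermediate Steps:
p = -3 (p = -(1 + 5)/2 = -½*6 = -3)
n(Y) = -9 - 3/Y
d = 640 (d = -(-128)*5 = -32*(-20) = 640)
d + H(n(3), -5 - 1*(-4))*(-93) = 640 + (-5 - 1*(-4))*(-93) = 640 + (-5 + 4)*(-93) = 640 - 1*(-93) = 640 + 93 = 733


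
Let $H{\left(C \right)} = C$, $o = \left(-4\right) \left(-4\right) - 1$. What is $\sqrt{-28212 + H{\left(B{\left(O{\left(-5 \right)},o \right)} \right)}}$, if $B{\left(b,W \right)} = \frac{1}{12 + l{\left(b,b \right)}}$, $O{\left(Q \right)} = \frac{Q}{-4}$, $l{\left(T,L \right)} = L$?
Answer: $\frac{8 i \sqrt{1238239}}{53} \approx 167.96 i$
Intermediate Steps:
$o = 15$ ($o = 16 - 1 = 15$)
$O{\left(Q \right)} = - \frac{Q}{4}$ ($O{\left(Q \right)} = Q \left(- \frac{1}{4}\right) = - \frac{Q}{4}$)
$B{\left(b,W \right)} = \frac{1}{12 + b}$
$\sqrt{-28212 + H{\left(B{\left(O{\left(-5 \right)},o \right)} \right)}} = \sqrt{-28212 + \frac{1}{12 - - \frac{5}{4}}} = \sqrt{-28212 + \frac{1}{12 + \frac{5}{4}}} = \sqrt{-28212 + \frac{1}{\frac{53}{4}}} = \sqrt{-28212 + \frac{4}{53}} = \sqrt{- \frac{1495232}{53}} = \frac{8 i \sqrt{1238239}}{53}$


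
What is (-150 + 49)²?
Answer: 10201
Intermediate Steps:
(-150 + 49)² = (-101)² = 10201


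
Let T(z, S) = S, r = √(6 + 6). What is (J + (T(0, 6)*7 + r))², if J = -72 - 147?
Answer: 31341 - 708*√3 ≈ 30115.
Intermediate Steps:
r = 2*√3 (r = √12 = 2*√3 ≈ 3.4641)
J = -219
(J + (T(0, 6)*7 + r))² = (-219 + (6*7 + 2*√3))² = (-219 + (42 + 2*√3))² = (-177 + 2*√3)²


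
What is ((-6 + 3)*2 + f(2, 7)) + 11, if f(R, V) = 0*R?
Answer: 5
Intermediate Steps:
f(R, V) = 0
((-6 + 3)*2 + f(2, 7)) + 11 = ((-6 + 3)*2 + 0) + 11 = (-3*2 + 0) + 11 = (-6 + 0) + 11 = -6 + 11 = 5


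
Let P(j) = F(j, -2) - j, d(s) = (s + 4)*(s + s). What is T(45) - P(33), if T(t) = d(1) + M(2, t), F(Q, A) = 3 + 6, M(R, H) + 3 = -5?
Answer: 26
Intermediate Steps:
M(R, H) = -8 (M(R, H) = -3 - 5 = -8)
d(s) = 2*s*(4 + s) (d(s) = (4 + s)*(2*s) = 2*s*(4 + s))
F(Q, A) = 9
P(j) = 9 - j
T(t) = 2 (T(t) = 2*1*(4 + 1) - 8 = 2*1*5 - 8 = 10 - 8 = 2)
T(45) - P(33) = 2 - (9 - 1*33) = 2 - (9 - 33) = 2 - 1*(-24) = 2 + 24 = 26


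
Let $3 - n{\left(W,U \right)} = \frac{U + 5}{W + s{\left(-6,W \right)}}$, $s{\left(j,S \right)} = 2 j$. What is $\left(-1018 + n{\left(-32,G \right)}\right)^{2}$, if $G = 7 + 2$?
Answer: $\frac{498316329}{484} \approx 1.0296 \cdot 10^{6}$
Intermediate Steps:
$G = 9$
$n{\left(W,U \right)} = 3 - \frac{5 + U}{-12 + W}$ ($n{\left(W,U \right)} = 3 - \frac{U + 5}{W + 2 \left(-6\right)} = 3 - \frac{5 + U}{W - 12} = 3 - \frac{5 + U}{-12 + W}$)
$\left(-1018 + n{\left(-32,G \right)}\right)^{2} = \left(-1018 + \frac{-41 - 9 + 3 \left(-32\right)}{-12 - 32}\right)^{2} = \left(-1018 + \frac{-41 - 9 - 96}{-44}\right)^{2} = \left(-1018 - - \frac{73}{22}\right)^{2} = \left(-1018 + \frac{73}{22}\right)^{2} = \left(- \frac{22323}{22}\right)^{2} = \frac{498316329}{484}$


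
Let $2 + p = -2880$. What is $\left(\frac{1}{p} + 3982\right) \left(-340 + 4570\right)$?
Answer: $\frac{24272000145}{1441} \approx 1.6844 \cdot 10^{7}$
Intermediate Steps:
$p = -2882$ ($p = -2 - 2880 = -2882$)
$\left(\frac{1}{p} + 3982\right) \left(-340 + 4570\right) = \left(\frac{1}{-2882} + 3982\right) \left(-340 + 4570\right) = \left(- \frac{1}{2882} + 3982\right) 4230 = \frac{11476123}{2882} \cdot 4230 = \frac{24272000145}{1441}$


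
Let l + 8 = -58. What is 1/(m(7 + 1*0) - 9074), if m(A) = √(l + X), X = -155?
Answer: -698/6333669 - I*√221/82337697 ≈ -0.0001102 - 1.8055e-7*I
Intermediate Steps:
l = -66 (l = -8 - 58 = -66)
m(A) = I*√221 (m(A) = √(-66 - 155) = √(-221) = I*√221)
1/(m(7 + 1*0) - 9074) = 1/(I*√221 - 9074) = 1/(-9074 + I*√221)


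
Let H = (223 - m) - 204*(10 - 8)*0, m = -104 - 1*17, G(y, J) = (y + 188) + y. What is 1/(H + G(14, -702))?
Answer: 1/560 ≈ 0.0017857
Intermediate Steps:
G(y, J) = 188 + 2*y (G(y, J) = (188 + y) + y = 188 + 2*y)
m = -121 (m = -104 - 17 = -121)
H = 344 (H = (223 - 1*(-121)) - 204*(10 - 8)*0 = (223 + 121) - 408*0 = 344 - 204*0 = 344 + 0 = 344)
1/(H + G(14, -702)) = 1/(344 + (188 + 2*14)) = 1/(344 + (188 + 28)) = 1/(344 + 216) = 1/560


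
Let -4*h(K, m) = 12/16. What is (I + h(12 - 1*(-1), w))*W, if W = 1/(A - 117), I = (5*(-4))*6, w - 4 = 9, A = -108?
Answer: 641/1200 ≈ 0.53417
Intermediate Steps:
w = 13 (w = 4 + 9 = 13)
I = -120 (I = -20*6 = -120)
h(K, m) = -3/16
W = -1/225 (W = 1/(-108 - 117) = 1/(-225) = -1/225 ≈ -0.0044444)
(I + h(12 - 1*(-1), w))*W = (-120 - 3/16)*(-1/225) = -1923/16*(-1/225) = 641/1200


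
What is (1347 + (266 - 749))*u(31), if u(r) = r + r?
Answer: 53568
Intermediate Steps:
u(r) = 2*r
(1347 + (266 - 749))*u(31) = (1347 + (266 - 749))*(2*31) = (1347 - 483)*62 = 864*62 = 53568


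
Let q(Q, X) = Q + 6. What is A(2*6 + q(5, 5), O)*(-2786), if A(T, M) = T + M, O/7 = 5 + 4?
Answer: -239596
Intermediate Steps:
O = 63 (O = 7*(5 + 4) = 7*9 = 63)
q(Q, X) = 6 + Q
A(T, M) = M + T
A(2*6 + q(5, 5), O)*(-2786) = (63 + (2*6 + (6 + 5)))*(-2786) = (63 + (12 + 11))*(-2786) = (63 + 23)*(-2786) = 86*(-2786) = -239596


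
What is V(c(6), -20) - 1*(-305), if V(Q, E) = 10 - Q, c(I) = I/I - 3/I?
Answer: 629/2 ≈ 314.50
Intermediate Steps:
c(I) = 1 - 3/I
V(c(6), -20) - 1*(-305) = (10 - (-3 + 6)/6) - 1*(-305) = (10 - 3/6) + 305 = (10 - 1*½) + 305 = (10 - ½) + 305 = 19/2 + 305 = 629/2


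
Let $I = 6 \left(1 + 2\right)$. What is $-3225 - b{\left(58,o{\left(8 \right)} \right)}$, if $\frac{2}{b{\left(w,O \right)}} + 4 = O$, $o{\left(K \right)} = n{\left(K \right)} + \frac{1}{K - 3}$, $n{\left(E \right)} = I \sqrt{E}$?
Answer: $- \frac{207815965}{64439} - \frac{1800 \sqrt{2}}{64439} \approx -3225.0$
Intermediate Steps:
$I = 18$ ($I = 6 \cdot 3 = 18$)
$n{\left(E \right)} = 18 \sqrt{E}$
$o{\left(K \right)} = \frac{1}{-3 + K} + 18 \sqrt{K}$ ($o{\left(K \right)} = 18 \sqrt{K} + \frac{1}{K - 3} = 18 \sqrt{K} + \frac{1}{-3 + K} = \frac{1}{-3 + K} + 18 \sqrt{K}$)
$b{\left(w,O \right)} = \frac{2}{-4 + O}$
$-3225 - b{\left(58,o{\left(8 \right)} \right)} = -3225 - \frac{2}{-4 + \frac{1 - 54 \sqrt{8} + 18 \cdot 8^{\frac{3}{2}}}{-3 + 8}} = -3225 - \frac{2}{-4 + \frac{1 - 54 \cdot 2 \sqrt{2} + 18 \cdot 16 \sqrt{2}}{5}} = -3225 - \frac{2}{-4 + \frac{1 - 108 \sqrt{2} + 288 \sqrt{2}}{5}} = -3225 - \frac{2}{-4 + \frac{1 + 180 \sqrt{2}}{5}} = -3225 - \frac{2}{-4 + \left(\frac{1}{5} + 36 \sqrt{2}\right)} = -3225 - \frac{2}{- \frac{19}{5} + 36 \sqrt{2}}$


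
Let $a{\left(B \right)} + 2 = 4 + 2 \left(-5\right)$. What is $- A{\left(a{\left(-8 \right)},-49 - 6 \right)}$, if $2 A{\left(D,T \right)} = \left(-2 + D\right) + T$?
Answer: $\frac{65}{2} \approx 32.5$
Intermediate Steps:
$a{\left(B \right)} = -8$ ($a{\left(B \right)} = -2 + \left(4 + 2 \left(-5\right)\right) = -2 + \left(4 - 10\right) = -2 - 6 = -8$)
$A{\left(D,T \right)} = -1 + \frac{D}{2} + \frac{T}{2}$ ($A{\left(D,T \right)} = \frac{\left(-2 + D\right) + T}{2} = \frac{-2 + D + T}{2} = -1 + \frac{D}{2} + \frac{T}{2}$)
$- A{\left(a{\left(-8 \right)},-49 - 6 \right)} = - (-1 + \frac{1}{2} \left(-8\right) + \frac{-49 - 6}{2}) = - (-1 - 4 + \frac{1}{2} \left(-55\right)) = - (-1 - 4 - \frac{55}{2}) = \left(-1\right) \left(- \frac{65}{2}\right) = \frac{65}{2}$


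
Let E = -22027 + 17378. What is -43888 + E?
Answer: -48537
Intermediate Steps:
E = -4649
-43888 + E = -43888 - 4649 = -48537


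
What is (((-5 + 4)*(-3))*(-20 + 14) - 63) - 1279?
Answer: -1360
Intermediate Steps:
(((-5 + 4)*(-3))*(-20 + 14) - 63) - 1279 = (-1*(-3)*(-6) - 63) - 1279 = (3*(-6) - 63) - 1279 = (-18 - 63) - 1279 = -81 - 1279 = -1360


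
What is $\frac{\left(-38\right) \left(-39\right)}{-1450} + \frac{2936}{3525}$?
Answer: $- \frac{19337}{102225} \approx -0.18916$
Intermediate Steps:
$\frac{\left(-38\right) \left(-39\right)}{-1450} + \frac{2936}{3525} = 1482 \left(- \frac{1}{1450}\right) + 2936 \cdot \frac{1}{3525} = - \frac{741}{725} + \frac{2936}{3525} = - \frac{19337}{102225}$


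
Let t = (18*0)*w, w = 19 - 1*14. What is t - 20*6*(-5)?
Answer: 600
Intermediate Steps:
w = 5 (w = 19 - 14 = 5)
t = 0 (t = (18*0)*5 = 0*5 = 0)
t - 20*6*(-5) = 0 - 20*6*(-5) = 0 - 120*(-5) = 0 - 1*(-600) = 0 + 600 = 600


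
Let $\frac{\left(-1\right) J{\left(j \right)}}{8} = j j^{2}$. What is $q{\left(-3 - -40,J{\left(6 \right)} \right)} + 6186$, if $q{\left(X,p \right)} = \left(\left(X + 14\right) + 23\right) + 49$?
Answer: $6309$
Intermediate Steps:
$J{\left(j \right)} = - 8 j^{3}$ ($J{\left(j \right)} = - 8 j j^{2} = - 8 j^{3}$)
$q{\left(X,p \right)} = 86 + X$ ($q{\left(X,p \right)} = \left(\left(14 + X\right) + 23\right) + 49 = \left(37 + X\right) + 49 = 86 + X$)
$q{\left(-3 - -40,J{\left(6 \right)} \right)} + 6186 = \left(86 - -37\right) + 6186 = \left(86 + \left(-3 + 40\right)\right) + 6186 = \left(86 + 37\right) + 6186 = 123 + 6186 = 6309$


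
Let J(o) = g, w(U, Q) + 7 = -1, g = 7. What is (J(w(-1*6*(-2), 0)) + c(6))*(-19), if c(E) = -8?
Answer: 19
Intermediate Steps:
w(U, Q) = -8 (w(U, Q) = -7 - 1 = -8)
J(o) = 7
(J(w(-1*6*(-2), 0)) + c(6))*(-19) = (7 - 8)*(-19) = -1*(-19) = 19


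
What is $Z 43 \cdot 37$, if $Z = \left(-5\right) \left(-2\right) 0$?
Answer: $0$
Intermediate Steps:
$Z = 0$ ($Z = 10 \cdot 0 = 0$)
$Z 43 \cdot 37 = 0 \cdot 43 \cdot 37 = 0 \cdot 37 = 0$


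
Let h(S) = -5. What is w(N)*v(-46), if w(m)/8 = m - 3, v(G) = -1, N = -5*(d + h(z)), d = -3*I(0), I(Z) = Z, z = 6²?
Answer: -176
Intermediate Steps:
z = 36
d = 0 (d = -3*0 = 0)
N = 25 (N = -5*(0 - 5) = -5*(-5) = 25)
w(m) = -24 + 8*m (w(m) = 8*(m - 3) = 8*(-3 + m) = -24 + 8*m)
w(N)*v(-46) = (-24 + 8*25)*(-1) = (-24 + 200)*(-1) = 176*(-1) = -176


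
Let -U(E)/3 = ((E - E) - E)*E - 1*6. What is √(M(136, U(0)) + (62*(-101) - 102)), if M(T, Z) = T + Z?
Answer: 3*I*√690 ≈ 78.804*I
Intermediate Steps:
U(E) = 18 + 3*E² (U(E) = -3*(((E - E) - E)*E - 1*6) = -3*((0 - E)*E - 6) = -3*((-E)*E - 6) = -3*(-E² - 6) = -3*(-6 - E²) = 18 + 3*E²)
√(M(136, U(0)) + (62*(-101) - 102)) = √((136 + (18 + 3*0²)) + (62*(-101) - 102)) = √((136 + (18 + 3*0)) + (-6262 - 102)) = √((136 + (18 + 0)) - 6364) = √((136 + 18) - 6364) = √(154 - 6364) = √(-6210) = 3*I*√690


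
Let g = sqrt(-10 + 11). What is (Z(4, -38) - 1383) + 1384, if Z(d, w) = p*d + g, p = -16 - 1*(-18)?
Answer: 10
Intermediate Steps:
p = 2 (p = -16 + 18 = 2)
g = 1 (g = sqrt(1) = 1)
Z(d, w) = 1 + 2*d (Z(d, w) = 2*d + 1 = 1 + 2*d)
(Z(4, -38) - 1383) + 1384 = ((1 + 2*4) - 1383) + 1384 = ((1 + 8) - 1383) + 1384 = (9 - 1383) + 1384 = -1374 + 1384 = 10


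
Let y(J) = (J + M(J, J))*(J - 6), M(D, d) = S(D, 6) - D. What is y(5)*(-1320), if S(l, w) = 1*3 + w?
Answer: 11880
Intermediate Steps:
S(l, w) = 3 + w
M(D, d) = 9 - D (M(D, d) = (3 + 6) - D = 9 - D)
y(J) = -54 + 9*J (y(J) = (J + (9 - J))*(J - 6) = 9*(-6 + J) = -54 + 9*J)
y(5)*(-1320) = (-54 + 9*5)*(-1320) = (-54 + 45)*(-1320) = -9*(-1320) = 11880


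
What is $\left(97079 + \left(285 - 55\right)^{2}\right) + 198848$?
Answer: $348827$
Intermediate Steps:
$\left(97079 + \left(285 - 55\right)^{2}\right) + 198848 = \left(97079 + 230^{2}\right) + 198848 = \left(97079 + 52900\right) + 198848 = 149979 + 198848 = 348827$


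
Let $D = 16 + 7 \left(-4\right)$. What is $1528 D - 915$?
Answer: $-19251$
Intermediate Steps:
$D = -12$ ($D = 16 - 28 = -12$)
$1528 D - 915 = 1528 \left(-12\right) - 915 = -18336 - 915 = -19251$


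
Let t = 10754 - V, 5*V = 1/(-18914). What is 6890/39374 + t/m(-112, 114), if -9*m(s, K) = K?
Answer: -60052998272941/70748384420 ≈ -848.83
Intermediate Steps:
V = -1/94570 (V = (⅕)/(-18914) = (⅕)*(-1/18914) = -1/94570 ≈ -1.0574e-5)
m(s, K) = -K/9
t = 1017005781/94570 (t = 10754 - 1*(-1/94570) = 10754 + 1/94570 = 1017005781/94570 ≈ 10754.)
6890/39374 + t/m(-112, 114) = 6890/39374 + 1017005781/(94570*((-⅑*114))) = 6890*(1/39374) + 1017005781/(94570*(-38/3)) = 3445/19687 + (1017005781/94570)*(-3/38) = 3445/19687 - 3051017343/3593660 = -60052998272941/70748384420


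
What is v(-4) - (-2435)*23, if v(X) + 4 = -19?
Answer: 55982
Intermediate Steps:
v(X) = -23 (v(X) = -4 - 19 = -23)
v(-4) - (-2435)*23 = -23 - (-2435)*23 = -23 - 487*(-115) = -23 + 56005 = 55982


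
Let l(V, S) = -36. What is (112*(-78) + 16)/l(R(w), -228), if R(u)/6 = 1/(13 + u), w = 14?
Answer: 2180/9 ≈ 242.22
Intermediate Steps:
R(u) = 6/(13 + u)
(112*(-78) + 16)/l(R(w), -228) = (112*(-78) + 16)/(-36) = (-8736 + 16)*(-1/36) = -8720*(-1/36) = 2180/9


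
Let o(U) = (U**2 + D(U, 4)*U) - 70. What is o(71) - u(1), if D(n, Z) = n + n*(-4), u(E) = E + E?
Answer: -10154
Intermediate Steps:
u(E) = 2*E
D(n, Z) = -3*n (D(n, Z) = n - 4*n = -3*n)
o(U) = -70 - 2*U**2 (o(U) = (U**2 + (-3*U)*U) - 70 = (U**2 - 3*U**2) - 70 = -2*U**2 - 70 = -70 - 2*U**2)
o(71) - u(1) = (-70 - 2*71**2) - 2 = (-70 - 2*5041) - 1*2 = (-70 - 10082) - 2 = -10152 - 2 = -10154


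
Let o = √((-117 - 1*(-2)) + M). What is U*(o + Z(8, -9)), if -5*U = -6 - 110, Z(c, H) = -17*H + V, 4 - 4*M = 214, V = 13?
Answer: 19256/5 + 58*I*√670/5 ≈ 3851.2 + 300.26*I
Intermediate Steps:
M = -105/2 (M = 1 - ¼*214 = 1 - 107/2 = -105/2 ≈ -52.500)
Z(c, H) = 13 - 17*H (Z(c, H) = -17*H + 13 = 13 - 17*H)
o = I*√670/2 (o = √((-117 - 1*(-2)) - 105/2) = √((-117 + 2) - 105/2) = √(-115 - 105/2) = √(-335/2) = I*√670/2 ≈ 12.942*I)
U = 116/5 (U = -(-6 - 110)/5 = -⅕*(-116) = 116/5 ≈ 23.200)
U*(o + Z(8, -9)) = 116*(I*√670/2 + (13 - 17*(-9)))/5 = 116*(I*√670/2 + (13 + 153))/5 = 116*(I*√670/2 + 166)/5 = 116*(166 + I*√670/2)/5 = 19256/5 + 58*I*√670/5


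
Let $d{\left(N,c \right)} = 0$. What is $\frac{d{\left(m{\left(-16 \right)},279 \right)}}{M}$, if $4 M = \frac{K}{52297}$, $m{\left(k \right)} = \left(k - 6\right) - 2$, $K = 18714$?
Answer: $0$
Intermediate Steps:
$m{\left(k \right)} = -8 + k$ ($m{\left(k \right)} = \left(-6 + k\right) - 2 = -8 + k$)
$M = \frac{9357}{104594}$ ($M = \frac{18714 \cdot \frac{1}{52297}}{4} = \frac{1}{4} \cdot \frac{18714}{52297} = \frac{9357}{104594} \approx 0.08946$)
$\frac{d{\left(m{\left(-16 \right)},279 \right)}}{M} = \frac{0}{\frac{9357}{104594}} = 0 \cdot \frac{104594}{9357} = 0$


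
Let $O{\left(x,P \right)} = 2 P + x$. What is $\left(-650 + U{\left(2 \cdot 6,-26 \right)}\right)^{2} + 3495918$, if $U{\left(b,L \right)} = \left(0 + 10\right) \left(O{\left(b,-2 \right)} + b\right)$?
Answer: $3698418$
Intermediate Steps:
$O{\left(x,P \right)} = x + 2 P$
$U{\left(b,L \right)} = -40 + 20 b$ ($U{\left(b,L \right)} = \left(0 + 10\right) \left(\left(b + 2 \left(-2\right)\right) + b\right) = 10 \left(\left(b - 4\right) + b\right) = 10 \left(\left(-4 + b\right) + b\right) = 10 \left(-4 + 2 b\right) = -40 + 20 b$)
$\left(-650 + U{\left(2 \cdot 6,-26 \right)}\right)^{2} + 3495918 = \left(-650 - \left(40 - 20 \cdot 2 \cdot 6\right)\right)^{2} + 3495918 = \left(-650 + \left(-40 + 20 \cdot 12\right)\right)^{2} + 3495918 = \left(-650 + \left(-40 + 240\right)\right)^{2} + 3495918 = \left(-650 + 200\right)^{2} + 3495918 = \left(-450\right)^{2} + 3495918 = 202500 + 3495918 = 3698418$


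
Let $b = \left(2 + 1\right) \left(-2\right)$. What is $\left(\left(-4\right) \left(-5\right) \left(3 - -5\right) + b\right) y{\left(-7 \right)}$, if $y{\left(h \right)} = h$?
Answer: $-1078$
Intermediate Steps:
$b = -6$ ($b = 3 \left(-2\right) = -6$)
$\left(\left(-4\right) \left(-5\right) \left(3 - -5\right) + b\right) y{\left(-7 \right)} = \left(\left(-4\right) \left(-5\right) \left(3 - -5\right) - 6\right) \left(-7\right) = \left(20 \left(3 + 5\right) - 6\right) \left(-7\right) = \left(20 \cdot 8 - 6\right) \left(-7\right) = \left(160 - 6\right) \left(-7\right) = 154 \left(-7\right) = -1078$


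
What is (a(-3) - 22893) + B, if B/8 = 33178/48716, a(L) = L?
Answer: -278784028/12179 ≈ -22891.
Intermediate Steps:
B = 66356/12179 (B = 8*(33178/48716) = 8*(33178*(1/48716)) = 8*(16589/24358) = 66356/12179 ≈ 5.4484)
(a(-3) - 22893) + B = (-3 - 22893) + 66356/12179 = -22896 + 66356/12179 = -278784028/12179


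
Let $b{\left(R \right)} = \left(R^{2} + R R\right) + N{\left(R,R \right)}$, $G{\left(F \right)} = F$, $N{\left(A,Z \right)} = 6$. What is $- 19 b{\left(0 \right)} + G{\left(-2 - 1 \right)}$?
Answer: $-117$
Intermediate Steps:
$b{\left(R \right)} = 6 + 2 R^{2}$ ($b{\left(R \right)} = \left(R^{2} + R R\right) + 6 = \left(R^{2} + R^{2}\right) + 6 = 2 R^{2} + 6 = 6 + 2 R^{2}$)
$- 19 b{\left(0 \right)} + G{\left(-2 - 1 \right)} = - 19 \left(6 + 2 \cdot 0^{2}\right) - 3 = - 19 \left(6 + 2 \cdot 0\right) - 3 = - 19 \left(6 + 0\right) - 3 = \left(-19\right) 6 - 3 = -114 - 3 = -117$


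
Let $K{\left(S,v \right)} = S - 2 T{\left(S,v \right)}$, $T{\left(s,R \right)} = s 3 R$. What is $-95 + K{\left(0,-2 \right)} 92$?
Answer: $-95$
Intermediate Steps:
$T{\left(s,R \right)} = 3 R s$ ($T{\left(s,R \right)} = 3 s R = 3 R s$)
$K{\left(S,v \right)} = S - 6 S v$ ($K{\left(S,v \right)} = S - 2 \cdot 3 v S = S - 2 \cdot 3 S v = S - 6 S v$)
$-95 + K{\left(0,-2 \right)} 92 = -95 + 0 \left(1 - -12\right) 92 = -95 + 0 \left(1 + 12\right) 92 = -95 + 0 \cdot 13 \cdot 92 = -95 + 0 \cdot 92 = -95 + 0 = -95$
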